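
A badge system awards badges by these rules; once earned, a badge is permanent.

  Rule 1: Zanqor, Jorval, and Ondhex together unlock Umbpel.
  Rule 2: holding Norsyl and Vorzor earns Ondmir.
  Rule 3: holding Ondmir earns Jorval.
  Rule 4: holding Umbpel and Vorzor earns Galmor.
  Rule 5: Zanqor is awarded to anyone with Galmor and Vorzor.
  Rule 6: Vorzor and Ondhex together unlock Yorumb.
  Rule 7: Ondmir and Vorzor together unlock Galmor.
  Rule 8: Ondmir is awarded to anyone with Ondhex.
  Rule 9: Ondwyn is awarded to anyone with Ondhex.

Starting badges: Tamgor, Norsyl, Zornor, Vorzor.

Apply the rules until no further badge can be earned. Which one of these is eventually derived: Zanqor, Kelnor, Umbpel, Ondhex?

Zanqor

With Norsyl and Vorzor, Ondmir is earned (Rule 2).
With Ondmir and Vorzor, Galmor is earned (Rule 7).
With Galmor and Vorzor, Zanqor is earned (Rule 5).
No rule produces Kelnor, and it is not given. Umbpel would need Zanqor, Jorval, and Ondhex (Rule 1), but Ondhex is never earned. No rule produces Ondhex, and it is not given.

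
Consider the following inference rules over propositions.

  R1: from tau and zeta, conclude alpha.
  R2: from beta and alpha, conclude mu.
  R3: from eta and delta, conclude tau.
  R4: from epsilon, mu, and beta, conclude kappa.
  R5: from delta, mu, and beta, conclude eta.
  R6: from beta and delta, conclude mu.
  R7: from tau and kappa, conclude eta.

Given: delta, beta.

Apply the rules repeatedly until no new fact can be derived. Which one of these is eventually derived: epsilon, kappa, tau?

From beta and delta, R6 gives mu.
delta, mu, and beta hold, so eta follows (R5).
eta and delta hold, so tau follows (R3).
kappa would need epsilon, mu, and beta (R4), but epsilon is never established. No rule produces epsilon, and it is not given.

tau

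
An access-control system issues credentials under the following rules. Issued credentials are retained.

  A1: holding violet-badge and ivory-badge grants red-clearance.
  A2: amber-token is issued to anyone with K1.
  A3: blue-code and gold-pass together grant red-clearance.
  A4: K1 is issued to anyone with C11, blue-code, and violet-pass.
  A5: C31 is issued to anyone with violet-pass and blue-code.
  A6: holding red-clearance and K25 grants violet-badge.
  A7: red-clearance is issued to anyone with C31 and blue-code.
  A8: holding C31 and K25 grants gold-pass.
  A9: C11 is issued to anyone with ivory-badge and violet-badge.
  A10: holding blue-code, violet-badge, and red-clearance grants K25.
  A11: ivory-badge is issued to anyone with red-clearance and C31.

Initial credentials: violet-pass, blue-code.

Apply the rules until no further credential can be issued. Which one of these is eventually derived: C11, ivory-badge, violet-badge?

ivory-badge

Holding violet-pass and blue-code grants C31 (A5).
Holding C31 and blue-code grants red-clearance (A7).
Holding red-clearance and C31 grants ivory-badge (A11).
violet-badge would need red-clearance and K25 (A6), but K25 is never granted. C11 would need ivory-badge and violet-badge (A9), but violet-badge is never granted.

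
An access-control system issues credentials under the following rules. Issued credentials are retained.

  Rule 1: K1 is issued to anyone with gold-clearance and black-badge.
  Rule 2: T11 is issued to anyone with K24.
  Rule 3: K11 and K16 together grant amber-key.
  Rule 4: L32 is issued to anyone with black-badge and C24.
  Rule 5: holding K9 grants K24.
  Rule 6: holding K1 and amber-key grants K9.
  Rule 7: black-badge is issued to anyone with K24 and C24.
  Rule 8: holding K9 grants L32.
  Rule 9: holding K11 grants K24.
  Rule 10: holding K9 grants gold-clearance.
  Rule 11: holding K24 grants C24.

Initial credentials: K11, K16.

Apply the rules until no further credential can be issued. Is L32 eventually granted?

Holding K11 grants K24 (Rule 9).
Holding K24 grants C24 (Rule 11).
Holding K24 and C24 grants black-badge (Rule 7).
Holding black-badge and C24 grants L32 (Rule 4).

Yes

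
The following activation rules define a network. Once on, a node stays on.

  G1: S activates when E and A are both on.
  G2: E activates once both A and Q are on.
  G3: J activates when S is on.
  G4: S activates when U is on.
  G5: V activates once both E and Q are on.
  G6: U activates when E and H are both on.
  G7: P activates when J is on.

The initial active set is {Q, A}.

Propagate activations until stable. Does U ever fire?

No

U would need E and H (G6), but H never turns on.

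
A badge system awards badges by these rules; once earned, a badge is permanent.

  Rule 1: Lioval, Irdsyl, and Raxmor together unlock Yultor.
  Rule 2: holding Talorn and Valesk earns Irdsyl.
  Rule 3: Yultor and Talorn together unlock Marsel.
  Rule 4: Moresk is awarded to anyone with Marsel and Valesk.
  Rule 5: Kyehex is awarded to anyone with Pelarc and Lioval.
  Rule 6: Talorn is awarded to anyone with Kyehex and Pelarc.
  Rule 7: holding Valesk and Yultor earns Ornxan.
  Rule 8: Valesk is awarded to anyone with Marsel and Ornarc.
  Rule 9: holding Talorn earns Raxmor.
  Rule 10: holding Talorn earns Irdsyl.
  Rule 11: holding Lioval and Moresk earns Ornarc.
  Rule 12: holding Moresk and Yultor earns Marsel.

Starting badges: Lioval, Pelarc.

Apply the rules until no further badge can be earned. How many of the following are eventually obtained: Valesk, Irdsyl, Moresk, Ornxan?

With Pelarc and Lioval, Kyehex is earned (Rule 5).
With Kyehex and Pelarc, Talorn is earned (Rule 6).
With Talorn, Irdsyl is earned (Rule 10).
Valesk would need Marsel and Ornarc (Rule 8), but Ornarc is never earned.
Irdsyl: reached.
Moresk would need Marsel and Valesk (Rule 4), but Valesk is never earned.
Ornxan would need Valesk and Yultor (Rule 7), but Valesk is never earned.
Reached: Irdsyl — 1 of the 4.

1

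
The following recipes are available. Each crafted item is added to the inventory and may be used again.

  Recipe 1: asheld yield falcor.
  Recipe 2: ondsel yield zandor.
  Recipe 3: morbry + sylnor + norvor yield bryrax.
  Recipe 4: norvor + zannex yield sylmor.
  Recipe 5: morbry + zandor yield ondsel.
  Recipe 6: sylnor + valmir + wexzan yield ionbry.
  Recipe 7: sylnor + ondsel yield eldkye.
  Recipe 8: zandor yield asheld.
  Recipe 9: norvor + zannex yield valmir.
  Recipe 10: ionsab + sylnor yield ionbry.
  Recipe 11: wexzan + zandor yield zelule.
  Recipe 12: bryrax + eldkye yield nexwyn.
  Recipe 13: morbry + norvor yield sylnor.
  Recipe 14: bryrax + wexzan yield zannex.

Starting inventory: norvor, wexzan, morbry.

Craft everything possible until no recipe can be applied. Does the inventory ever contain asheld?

asheld would need zandor (Recipe 8), but zandor is never obtained.

No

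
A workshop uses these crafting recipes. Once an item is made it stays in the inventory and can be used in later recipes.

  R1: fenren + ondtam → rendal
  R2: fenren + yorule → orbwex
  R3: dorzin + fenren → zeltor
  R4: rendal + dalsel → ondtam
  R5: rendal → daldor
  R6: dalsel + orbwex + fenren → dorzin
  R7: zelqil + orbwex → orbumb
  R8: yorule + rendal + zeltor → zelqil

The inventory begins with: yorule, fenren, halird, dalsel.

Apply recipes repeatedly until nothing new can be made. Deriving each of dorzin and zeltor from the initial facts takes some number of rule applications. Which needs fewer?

dorzin

dorzin: fenren + yorule → orbwex (R2). Using R6, dalsel, orbwex, and fenren make dorzin. [2 rule applications]
zeltor: Using R2, fenren and yorule make orbwex. Using R6, dalsel, orbwex, and fenren make dorzin. dorzin + fenren → zeltor (R3). [3 rule applications]
dorzin needs fewer.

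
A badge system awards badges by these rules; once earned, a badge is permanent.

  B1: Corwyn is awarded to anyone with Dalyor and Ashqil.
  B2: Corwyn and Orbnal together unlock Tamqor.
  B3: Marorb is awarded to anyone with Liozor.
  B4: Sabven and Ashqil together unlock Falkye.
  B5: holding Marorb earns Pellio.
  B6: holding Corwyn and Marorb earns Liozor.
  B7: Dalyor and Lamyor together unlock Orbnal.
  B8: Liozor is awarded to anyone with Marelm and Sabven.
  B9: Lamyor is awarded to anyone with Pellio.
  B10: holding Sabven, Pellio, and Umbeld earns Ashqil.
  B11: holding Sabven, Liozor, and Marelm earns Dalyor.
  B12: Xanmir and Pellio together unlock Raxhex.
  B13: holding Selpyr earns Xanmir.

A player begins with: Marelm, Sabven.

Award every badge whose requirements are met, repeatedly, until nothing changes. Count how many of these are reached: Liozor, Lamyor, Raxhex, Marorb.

With Marelm and Sabven, Liozor is earned (B8).
With Liozor, Marorb is earned (B3).
With Marorb, Pellio is earned (B5).
With Pellio, Lamyor is earned (B9).
Liozor: reached.
Lamyor: reached.
Raxhex would need Xanmir and Pellio (B12), but Xanmir is never earned.
Marorb: reached.
Reached: Liozor, Lamyor, and Marorb — 3 of the 4.

3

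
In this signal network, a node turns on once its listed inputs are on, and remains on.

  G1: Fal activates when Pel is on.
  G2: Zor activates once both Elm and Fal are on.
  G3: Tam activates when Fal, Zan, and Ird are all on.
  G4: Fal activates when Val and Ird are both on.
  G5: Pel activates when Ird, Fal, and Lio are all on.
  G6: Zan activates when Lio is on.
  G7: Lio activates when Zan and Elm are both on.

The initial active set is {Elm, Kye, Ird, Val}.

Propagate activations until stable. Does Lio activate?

Lio would need Zan and Elm (G7), but Zan never turns on.

No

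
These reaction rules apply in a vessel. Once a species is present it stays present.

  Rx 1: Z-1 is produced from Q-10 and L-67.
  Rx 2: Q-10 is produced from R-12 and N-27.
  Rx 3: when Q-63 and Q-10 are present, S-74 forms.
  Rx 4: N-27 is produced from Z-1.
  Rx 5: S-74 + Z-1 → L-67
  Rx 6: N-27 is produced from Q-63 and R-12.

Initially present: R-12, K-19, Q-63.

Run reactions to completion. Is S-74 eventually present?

Yes

Q-63 and R-12 present → N-27 forms (Rx 6).
R-12 and N-27 present → Q-10 forms (Rx 2).
Q-63 and Q-10 present → S-74 forms (Rx 3).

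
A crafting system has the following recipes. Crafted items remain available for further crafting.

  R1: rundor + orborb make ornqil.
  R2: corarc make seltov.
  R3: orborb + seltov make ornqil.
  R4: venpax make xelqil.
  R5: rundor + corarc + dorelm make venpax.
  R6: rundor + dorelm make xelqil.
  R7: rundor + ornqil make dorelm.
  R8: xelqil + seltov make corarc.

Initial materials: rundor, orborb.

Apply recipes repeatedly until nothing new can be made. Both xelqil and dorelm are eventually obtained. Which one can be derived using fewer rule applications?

dorelm: rundor + orborb → ornqil (R1). Using R7, rundor and ornqil make dorelm. [2 rule applications]
xelqil: rundor + orborb → ornqil (R1). Using R7, rundor and ornqil make dorelm. Using R6, rundor and dorelm make xelqil. [3 rule applications]
dorelm needs fewer.

dorelm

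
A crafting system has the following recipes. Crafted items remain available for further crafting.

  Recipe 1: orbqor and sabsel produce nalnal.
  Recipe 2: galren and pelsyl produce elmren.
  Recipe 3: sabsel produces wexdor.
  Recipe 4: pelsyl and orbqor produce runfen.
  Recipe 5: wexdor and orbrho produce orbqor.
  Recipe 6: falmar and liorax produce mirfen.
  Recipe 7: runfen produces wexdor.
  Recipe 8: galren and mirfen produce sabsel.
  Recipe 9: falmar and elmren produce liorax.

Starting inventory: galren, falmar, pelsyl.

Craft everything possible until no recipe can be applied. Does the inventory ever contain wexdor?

galren and pelsyl → elmren (Recipe 2).
falmar and elmren → liorax (Recipe 9).
falmar and liorax → mirfen (Recipe 6).
Using Recipe 8, galren and mirfen make sabsel.
Using Recipe 3, sabsel makes wexdor.

Yes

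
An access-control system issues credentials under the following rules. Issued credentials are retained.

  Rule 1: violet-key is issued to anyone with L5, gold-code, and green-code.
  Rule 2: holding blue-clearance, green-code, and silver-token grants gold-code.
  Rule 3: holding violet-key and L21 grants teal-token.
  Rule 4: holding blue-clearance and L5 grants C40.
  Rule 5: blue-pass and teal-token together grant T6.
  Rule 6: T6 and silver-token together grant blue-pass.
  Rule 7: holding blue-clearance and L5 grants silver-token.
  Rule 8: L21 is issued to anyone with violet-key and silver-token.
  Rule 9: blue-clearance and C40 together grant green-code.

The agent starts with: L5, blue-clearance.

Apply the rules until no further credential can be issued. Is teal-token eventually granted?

Holding blue-clearance and L5 grants C40 (Rule 4).
Holding blue-clearance and L5 grants silver-token (Rule 7).
Holding blue-clearance and C40 grants green-code (Rule 9).
Holding blue-clearance, green-code, and silver-token grants gold-code (Rule 2).
Holding L5, gold-code, and green-code grants violet-key (Rule 1).
Holding violet-key and silver-token grants L21 (Rule 8).
Holding violet-key and L21 grants teal-token (Rule 3).

Yes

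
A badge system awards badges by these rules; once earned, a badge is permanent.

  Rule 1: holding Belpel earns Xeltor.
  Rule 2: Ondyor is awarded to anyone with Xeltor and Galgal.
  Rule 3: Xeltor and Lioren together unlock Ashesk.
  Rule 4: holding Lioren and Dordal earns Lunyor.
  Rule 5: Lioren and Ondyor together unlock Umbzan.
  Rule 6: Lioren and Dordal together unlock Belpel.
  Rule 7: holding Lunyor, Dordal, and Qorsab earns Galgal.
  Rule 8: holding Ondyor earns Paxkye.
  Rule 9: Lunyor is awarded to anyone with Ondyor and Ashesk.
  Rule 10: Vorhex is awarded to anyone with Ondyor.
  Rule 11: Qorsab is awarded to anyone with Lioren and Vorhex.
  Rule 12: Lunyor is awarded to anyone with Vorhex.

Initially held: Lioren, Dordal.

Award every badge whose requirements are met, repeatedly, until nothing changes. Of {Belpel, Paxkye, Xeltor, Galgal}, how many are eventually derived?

With Lioren and Dordal, Belpel is earned (Rule 6).
With Belpel, Xeltor is earned (Rule 1).
Belpel: reached.
Paxkye would need Ondyor (Rule 8), but Ondyor is never earned.
Xeltor: reached.
Galgal would need Lunyor, Dordal, and Qorsab (Rule 7), but Qorsab is never earned.
Reached: Belpel and Xeltor — 2 of the 4.

2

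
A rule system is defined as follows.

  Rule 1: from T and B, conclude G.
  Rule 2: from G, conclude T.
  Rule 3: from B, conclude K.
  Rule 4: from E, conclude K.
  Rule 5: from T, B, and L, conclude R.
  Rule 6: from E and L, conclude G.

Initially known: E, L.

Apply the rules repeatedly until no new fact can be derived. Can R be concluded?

R would need T, B, and L (Rule 5), but B is never established.

No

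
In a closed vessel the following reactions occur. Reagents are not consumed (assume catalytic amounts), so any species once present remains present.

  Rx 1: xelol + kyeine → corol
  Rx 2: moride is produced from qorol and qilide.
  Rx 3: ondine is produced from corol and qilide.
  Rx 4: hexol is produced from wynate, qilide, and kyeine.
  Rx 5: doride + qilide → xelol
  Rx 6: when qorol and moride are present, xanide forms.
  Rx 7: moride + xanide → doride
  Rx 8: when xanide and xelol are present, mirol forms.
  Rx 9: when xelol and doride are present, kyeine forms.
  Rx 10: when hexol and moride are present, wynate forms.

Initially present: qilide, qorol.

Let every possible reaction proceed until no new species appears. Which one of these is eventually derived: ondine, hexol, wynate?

ondine

qorol and qilide present → moride forms (Rx 2).
qorol and moride present → xanide forms (Rx 6).
moride and xanide present → doride forms (Rx 7).
doride and qilide present → xelol forms (Rx 5).
xelol and doride present → kyeine forms (Rx 9).
xelol and kyeine present → corol forms (Rx 1).
corol and qilide present → ondine forms (Rx 3).
wynate would need hexol and moride (Rx 10), but hexol never forms. hexol would need wynate, qilide, and kyeine (Rx 4), but wynate never forms.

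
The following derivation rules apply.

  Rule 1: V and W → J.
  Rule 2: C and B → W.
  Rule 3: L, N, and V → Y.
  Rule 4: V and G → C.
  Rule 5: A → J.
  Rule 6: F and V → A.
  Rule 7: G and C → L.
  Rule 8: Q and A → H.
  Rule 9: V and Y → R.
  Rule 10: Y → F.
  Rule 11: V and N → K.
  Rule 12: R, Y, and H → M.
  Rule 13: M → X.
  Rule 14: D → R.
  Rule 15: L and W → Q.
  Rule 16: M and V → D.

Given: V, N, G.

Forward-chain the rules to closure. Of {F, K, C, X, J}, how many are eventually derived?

From V and G, Rule 4 gives C.
From V and N, Rule 11 gives K.
From G and C, Rule 7 gives L.
From L, N, and V, Rule 3 gives Y.
Y holds, so F follows (Rule 10).
From F and V, Rule 6 gives A.
A holds, so J follows (Rule 5).
F: reached.
K: reached.
C: reached.
X would need M (Rule 13), but M is never established.
J: reached.
Reached: F, K, C, and J — 4 of the 5.

4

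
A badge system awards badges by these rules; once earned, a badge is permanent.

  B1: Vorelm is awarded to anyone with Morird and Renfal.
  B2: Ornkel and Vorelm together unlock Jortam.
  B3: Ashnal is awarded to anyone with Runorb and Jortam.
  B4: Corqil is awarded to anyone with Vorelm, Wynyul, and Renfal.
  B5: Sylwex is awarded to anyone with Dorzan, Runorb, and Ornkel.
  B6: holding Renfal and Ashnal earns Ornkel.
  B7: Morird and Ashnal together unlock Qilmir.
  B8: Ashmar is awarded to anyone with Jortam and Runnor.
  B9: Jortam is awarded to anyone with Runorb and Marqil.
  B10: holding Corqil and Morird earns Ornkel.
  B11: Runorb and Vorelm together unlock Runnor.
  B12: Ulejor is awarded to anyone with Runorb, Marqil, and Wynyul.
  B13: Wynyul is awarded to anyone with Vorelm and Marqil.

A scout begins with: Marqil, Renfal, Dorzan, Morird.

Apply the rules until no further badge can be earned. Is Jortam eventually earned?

With Morird and Renfal, Vorelm is earned (B1).
With Vorelm and Marqil, Wynyul is earned (B13).
With Vorelm, Wynyul, and Renfal, Corqil is earned (B4).
With Corqil and Morird, Ornkel is earned (B10).
With Ornkel and Vorelm, Jortam is earned (B2).

Yes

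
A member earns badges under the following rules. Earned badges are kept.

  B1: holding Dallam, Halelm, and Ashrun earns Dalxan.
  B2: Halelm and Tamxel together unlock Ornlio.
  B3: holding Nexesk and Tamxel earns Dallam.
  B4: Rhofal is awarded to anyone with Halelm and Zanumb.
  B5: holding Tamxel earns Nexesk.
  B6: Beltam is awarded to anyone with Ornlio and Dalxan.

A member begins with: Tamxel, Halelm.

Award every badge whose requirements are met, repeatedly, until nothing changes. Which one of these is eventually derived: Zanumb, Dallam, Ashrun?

With Tamxel, Nexesk is earned (B5).
With Nexesk and Tamxel, Dallam is earned (B3).
No rule produces Ashrun, and it is not given. No rule produces Zanumb, and it is not given.

Dallam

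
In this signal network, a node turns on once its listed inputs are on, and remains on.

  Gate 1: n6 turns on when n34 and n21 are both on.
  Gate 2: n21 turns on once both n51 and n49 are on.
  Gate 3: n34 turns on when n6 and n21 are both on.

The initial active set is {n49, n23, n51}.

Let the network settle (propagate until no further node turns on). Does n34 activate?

n34 would need n6 and n21 (Gate 3), but n6 never turns on.

No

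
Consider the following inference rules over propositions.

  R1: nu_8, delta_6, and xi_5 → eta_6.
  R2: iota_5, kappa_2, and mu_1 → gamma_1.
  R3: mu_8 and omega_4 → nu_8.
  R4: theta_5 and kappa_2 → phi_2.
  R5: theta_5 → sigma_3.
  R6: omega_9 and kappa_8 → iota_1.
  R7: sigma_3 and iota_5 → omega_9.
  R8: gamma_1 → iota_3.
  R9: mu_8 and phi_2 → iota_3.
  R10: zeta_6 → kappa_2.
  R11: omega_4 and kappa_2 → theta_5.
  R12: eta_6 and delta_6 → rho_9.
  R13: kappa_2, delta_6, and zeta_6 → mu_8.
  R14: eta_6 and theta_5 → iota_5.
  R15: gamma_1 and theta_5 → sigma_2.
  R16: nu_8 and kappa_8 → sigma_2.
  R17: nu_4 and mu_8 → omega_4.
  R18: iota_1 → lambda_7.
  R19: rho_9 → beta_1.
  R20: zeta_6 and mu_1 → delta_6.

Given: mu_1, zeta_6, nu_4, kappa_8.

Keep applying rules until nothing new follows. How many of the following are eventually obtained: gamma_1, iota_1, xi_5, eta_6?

gamma_1 would need iota_5, kappa_2, and mu_1 (R2), but iota_5 is never established.
iota_1 would need omega_9 and kappa_8 (R6), but omega_9 is never established.
No rule produces xi_5, and it is not given.
eta_6 would need nu_8, delta_6, and xi_5 (R1), but xi_5 is never established.
None of the 4 are reached.

0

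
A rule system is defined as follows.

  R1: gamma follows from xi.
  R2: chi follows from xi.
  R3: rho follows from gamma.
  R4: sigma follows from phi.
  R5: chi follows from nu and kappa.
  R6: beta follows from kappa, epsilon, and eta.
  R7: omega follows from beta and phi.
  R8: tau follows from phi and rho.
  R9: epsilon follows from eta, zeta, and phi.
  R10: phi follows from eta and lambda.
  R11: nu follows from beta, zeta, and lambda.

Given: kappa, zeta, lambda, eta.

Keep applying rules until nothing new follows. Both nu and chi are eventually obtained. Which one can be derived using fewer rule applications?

nu: From eta and lambda, R10 gives phi. eta, zeta, and phi hold, so epsilon follows (R9). kappa, epsilon, and eta hold, so beta follows (R6). From beta, zeta, and lambda, R11 gives nu. [4 rule applications]
chi: eta and lambda hold, so phi follows (R10). From eta, zeta, and phi, R9 gives epsilon. From kappa, epsilon, and eta, R6 gives beta. From beta, zeta, and lambda, R11 gives nu. From nu and kappa, R5 gives chi. [5 rule applications]
nu needs fewer.

nu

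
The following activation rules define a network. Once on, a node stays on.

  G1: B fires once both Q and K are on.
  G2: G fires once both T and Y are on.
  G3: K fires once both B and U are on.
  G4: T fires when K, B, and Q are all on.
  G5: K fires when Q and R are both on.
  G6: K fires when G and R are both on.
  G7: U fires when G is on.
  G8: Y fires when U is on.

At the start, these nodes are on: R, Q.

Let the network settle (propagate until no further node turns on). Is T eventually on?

Yes

G5: Q and R on → K on.
G1: Q and K on → B on.
K, B, and Q are on, so T fires (G4).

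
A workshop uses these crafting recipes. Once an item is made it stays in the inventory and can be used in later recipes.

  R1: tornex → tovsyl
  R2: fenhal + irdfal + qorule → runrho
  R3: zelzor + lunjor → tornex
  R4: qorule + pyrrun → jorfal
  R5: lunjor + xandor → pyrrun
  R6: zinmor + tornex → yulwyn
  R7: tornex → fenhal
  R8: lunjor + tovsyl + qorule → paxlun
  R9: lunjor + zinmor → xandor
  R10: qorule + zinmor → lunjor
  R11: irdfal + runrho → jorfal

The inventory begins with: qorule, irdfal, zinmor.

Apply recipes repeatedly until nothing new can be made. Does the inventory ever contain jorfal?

Yes

qorule + zinmor → lunjor (R10).
lunjor + zinmor → xandor (R9).
lunjor + xandor → pyrrun (R5).
qorule + pyrrun → jorfal (R4).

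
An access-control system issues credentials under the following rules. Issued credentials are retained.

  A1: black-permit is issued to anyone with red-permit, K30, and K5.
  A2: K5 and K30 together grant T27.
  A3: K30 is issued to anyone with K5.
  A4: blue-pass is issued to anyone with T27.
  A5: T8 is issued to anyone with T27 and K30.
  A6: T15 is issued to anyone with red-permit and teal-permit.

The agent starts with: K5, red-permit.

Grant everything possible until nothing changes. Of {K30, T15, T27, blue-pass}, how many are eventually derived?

Holding K5 grants K30 (A3).
Holding K5 and K30 grants T27 (A2).
Holding T27 grants blue-pass (A4).
K30: reached.
T15 would need red-permit and teal-permit (A6), but teal-permit is never granted.
T27: reached.
blue-pass: reached.
Reached: K30, T27, and blue-pass — 3 of the 4.

3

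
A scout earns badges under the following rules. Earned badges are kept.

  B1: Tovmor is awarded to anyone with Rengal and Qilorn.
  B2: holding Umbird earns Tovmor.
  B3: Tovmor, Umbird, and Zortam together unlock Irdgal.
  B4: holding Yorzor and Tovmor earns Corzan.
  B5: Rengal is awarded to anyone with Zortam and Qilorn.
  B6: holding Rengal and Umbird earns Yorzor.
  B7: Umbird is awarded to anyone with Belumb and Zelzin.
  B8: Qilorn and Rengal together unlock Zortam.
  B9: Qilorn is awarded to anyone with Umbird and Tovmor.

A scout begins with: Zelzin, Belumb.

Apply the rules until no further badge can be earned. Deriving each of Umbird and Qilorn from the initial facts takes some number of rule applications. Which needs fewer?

Umbird: With Belumb and Zelzin, Umbird is earned (B7). [1 rule application]
Qilorn: With Belumb and Zelzin, Umbird is earned (B7). With Umbird, Tovmor is earned (B2). With Umbird and Tovmor, Qilorn is earned (B9). [3 rule applications]
Umbird needs fewer.

Umbird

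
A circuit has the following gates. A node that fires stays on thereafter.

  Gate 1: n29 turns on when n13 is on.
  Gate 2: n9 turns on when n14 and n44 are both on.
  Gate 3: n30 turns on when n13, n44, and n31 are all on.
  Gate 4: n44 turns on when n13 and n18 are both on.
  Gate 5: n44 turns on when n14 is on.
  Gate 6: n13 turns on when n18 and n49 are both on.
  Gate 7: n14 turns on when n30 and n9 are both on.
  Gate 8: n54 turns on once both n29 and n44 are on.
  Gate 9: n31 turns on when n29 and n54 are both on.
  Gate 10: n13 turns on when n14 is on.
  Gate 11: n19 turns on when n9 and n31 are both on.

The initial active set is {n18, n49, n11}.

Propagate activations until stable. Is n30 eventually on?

Gate 6: n18 and n49 on → n13 on.
Gate 1: n13 on → n29 on.
n13 and n18 are on, so n44 turns on (Gate 4).
n29 and n44 are on, so n54 turns on (Gate 8).
n29 and n54 are on, so n31 turns on (Gate 9).
n13, n44, and n31 are on, so n30 turns on (Gate 3).

Yes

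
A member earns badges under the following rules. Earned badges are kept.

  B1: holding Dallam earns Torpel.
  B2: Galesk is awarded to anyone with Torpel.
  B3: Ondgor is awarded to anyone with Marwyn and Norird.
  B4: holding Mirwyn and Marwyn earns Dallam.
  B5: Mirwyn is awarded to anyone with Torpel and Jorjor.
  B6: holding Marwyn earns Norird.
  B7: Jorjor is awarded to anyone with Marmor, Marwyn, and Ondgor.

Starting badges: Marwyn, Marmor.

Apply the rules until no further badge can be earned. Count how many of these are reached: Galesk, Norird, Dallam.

1

With Marwyn, Norird is earned (B6).
Galesk would need Torpel (B2), but Torpel is never earned.
Norird: reached.
Dallam would need Mirwyn and Marwyn (B4), but Mirwyn is never earned.
Reached: Norird — 1 of the 3.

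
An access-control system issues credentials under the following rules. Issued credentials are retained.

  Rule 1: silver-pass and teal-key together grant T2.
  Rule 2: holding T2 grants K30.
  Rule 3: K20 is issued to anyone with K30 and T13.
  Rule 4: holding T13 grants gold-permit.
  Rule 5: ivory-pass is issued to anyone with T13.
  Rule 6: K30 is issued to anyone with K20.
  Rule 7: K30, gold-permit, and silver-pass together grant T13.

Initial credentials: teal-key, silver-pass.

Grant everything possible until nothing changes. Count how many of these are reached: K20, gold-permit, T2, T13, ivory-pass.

Holding silver-pass and teal-key grants T2 (Rule 1).
K20 would need K30 and T13 (Rule 3), but T13 is never granted.
gold-permit would need T13 (Rule 4), but T13 is never granted.
T2: reached.
T13 would need K30, gold-permit, and silver-pass (Rule 7), but gold-permit is never granted.
ivory-pass would need T13 (Rule 5), but T13 is never granted.
Reached: T2 — 1 of the 5.

1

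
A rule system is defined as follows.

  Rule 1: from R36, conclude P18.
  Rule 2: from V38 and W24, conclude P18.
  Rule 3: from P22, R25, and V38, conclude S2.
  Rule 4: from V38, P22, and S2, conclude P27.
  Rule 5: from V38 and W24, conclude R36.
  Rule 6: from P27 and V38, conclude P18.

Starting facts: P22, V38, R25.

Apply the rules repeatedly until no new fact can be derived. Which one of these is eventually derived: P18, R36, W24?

From P22, R25, and V38, Rule 3 gives S2.
V38, P22, and S2 hold, so P27 follows (Rule 4).
From P27 and V38, Rule 6 gives P18.
R36 would need V38 and W24 (Rule 5), but W24 is never established. No rule produces W24, and it is not given.

P18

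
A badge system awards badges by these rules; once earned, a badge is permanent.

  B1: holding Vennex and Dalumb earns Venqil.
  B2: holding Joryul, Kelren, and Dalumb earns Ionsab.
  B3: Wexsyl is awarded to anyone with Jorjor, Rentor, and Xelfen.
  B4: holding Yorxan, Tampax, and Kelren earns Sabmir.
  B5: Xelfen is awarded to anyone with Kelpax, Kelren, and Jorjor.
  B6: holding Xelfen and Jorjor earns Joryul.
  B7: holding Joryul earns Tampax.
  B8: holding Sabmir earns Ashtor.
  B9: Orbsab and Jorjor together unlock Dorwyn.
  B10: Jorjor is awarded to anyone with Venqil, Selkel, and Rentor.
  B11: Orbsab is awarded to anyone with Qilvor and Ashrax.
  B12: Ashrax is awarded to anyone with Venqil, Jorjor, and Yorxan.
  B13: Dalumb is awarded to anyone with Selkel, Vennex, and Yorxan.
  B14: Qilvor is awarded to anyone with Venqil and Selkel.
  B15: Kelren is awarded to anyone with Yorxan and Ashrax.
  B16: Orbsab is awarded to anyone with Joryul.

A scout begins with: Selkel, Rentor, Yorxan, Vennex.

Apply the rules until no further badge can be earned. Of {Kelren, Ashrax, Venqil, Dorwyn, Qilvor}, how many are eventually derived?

With Selkel, Vennex, and Yorxan, Dalumb is earned (B13).
With Vennex and Dalumb, Venqil is earned (B1).
With Venqil and Selkel, Qilvor is earned (B14).
With Venqil, Selkel, and Rentor, Jorjor is earned (B10).
With Venqil, Jorjor, and Yorxan, Ashrax is earned (B12).
With Yorxan and Ashrax, Kelren is earned (B15).
With Qilvor and Ashrax, Orbsab is earned (B11).
With Orbsab and Jorjor, Dorwyn is earned (B9).
Kelren: reached.
Ashrax: reached.
Venqil: reached.
Dorwyn: reached.
Qilvor: reached.
All 5 are reached.

5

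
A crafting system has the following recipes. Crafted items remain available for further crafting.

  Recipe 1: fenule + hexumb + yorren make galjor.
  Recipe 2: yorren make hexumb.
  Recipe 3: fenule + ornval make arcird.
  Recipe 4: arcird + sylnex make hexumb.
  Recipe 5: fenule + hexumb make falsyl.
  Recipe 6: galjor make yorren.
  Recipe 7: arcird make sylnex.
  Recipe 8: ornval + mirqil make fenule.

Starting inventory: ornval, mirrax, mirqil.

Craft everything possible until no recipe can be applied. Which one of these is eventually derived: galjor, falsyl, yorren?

ornval + mirqil → fenule (Recipe 8).
fenule + ornval → arcird (Recipe 3).
arcird → sylnex (Recipe 7).
arcird + sylnex → hexumb (Recipe 4).
fenule + hexumb → falsyl (Recipe 5).
yorren would need galjor (Recipe 6), but galjor is never obtained. galjor would need fenule, hexumb, and yorren (Recipe 1), but yorren is never obtained.

falsyl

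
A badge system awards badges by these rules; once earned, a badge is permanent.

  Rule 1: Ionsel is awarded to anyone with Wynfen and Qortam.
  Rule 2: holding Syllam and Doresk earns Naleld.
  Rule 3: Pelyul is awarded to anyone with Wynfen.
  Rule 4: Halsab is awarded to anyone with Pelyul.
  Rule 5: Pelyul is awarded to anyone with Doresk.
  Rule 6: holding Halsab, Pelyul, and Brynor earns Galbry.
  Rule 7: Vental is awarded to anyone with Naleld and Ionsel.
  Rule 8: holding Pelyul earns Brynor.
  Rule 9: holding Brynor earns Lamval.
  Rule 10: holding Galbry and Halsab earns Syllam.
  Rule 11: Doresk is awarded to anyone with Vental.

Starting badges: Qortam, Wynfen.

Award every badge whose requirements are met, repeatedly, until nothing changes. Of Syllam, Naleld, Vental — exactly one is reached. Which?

Syllam

With Wynfen, Pelyul is earned (Rule 3).
With Pelyul, Halsab is earned (Rule 4).
With Pelyul, Brynor is earned (Rule 8).
With Halsab, Pelyul, and Brynor, Galbry is earned (Rule 6).
With Galbry and Halsab, Syllam is earned (Rule 10).
Naleld would need Syllam and Doresk (Rule 2), but Doresk is never earned. Vental would need Naleld and Ionsel (Rule 7), but Naleld is never earned.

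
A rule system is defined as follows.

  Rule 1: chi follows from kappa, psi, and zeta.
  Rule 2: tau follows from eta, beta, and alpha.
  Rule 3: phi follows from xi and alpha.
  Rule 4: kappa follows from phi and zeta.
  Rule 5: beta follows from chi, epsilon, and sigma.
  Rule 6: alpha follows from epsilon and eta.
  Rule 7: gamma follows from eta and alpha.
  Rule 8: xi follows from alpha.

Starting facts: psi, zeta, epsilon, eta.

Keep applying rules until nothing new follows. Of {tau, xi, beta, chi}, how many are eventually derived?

2

epsilon and eta hold, so alpha follows (Rule 6).
From alpha, Rule 8 gives xi.
xi and alpha hold, so phi follows (Rule 3).
phi and zeta hold, so kappa follows (Rule 4).
From kappa, psi, and zeta, Rule 1 gives chi.
tau would need eta, beta, and alpha (Rule 2), but beta is never established.
xi: reached.
beta would need chi, epsilon, and sigma (Rule 5), but sigma is never established.
chi: reached.
Reached: xi and chi — 2 of the 4.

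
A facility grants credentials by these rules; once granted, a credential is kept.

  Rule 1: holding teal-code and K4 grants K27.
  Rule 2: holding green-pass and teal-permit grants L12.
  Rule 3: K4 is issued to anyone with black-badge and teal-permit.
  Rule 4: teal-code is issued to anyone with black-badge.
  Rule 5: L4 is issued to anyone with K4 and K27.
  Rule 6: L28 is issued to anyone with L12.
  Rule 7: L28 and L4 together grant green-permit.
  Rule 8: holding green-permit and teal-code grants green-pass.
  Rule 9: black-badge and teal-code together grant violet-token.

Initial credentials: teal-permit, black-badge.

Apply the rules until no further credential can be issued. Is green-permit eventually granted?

green-permit would need L28 and L4 (Rule 7), but L28 is never granted.

No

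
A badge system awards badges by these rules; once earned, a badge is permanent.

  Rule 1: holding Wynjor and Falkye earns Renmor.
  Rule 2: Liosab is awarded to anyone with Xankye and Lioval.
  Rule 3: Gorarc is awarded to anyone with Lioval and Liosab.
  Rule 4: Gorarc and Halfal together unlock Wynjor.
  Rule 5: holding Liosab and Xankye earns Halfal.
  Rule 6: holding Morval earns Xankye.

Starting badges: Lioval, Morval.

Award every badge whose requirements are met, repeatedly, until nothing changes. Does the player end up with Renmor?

No

Renmor would need Wynjor and Falkye (Rule 1), but Falkye is never earned.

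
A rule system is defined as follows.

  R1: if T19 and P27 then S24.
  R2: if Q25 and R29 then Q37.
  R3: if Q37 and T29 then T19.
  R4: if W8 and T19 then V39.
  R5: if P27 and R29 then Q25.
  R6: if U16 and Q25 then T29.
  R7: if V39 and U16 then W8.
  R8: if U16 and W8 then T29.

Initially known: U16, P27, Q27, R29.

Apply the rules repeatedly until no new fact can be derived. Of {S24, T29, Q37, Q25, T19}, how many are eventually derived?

5

From P27 and R29, R5 gives Q25.
U16 and Q25 hold, so T29 follows (R6).
Q25 and R29 hold, so Q37 follows (R2).
From Q37 and T29, R3 gives T19.
T19 and P27 hold, so S24 follows (R1).
S24: reached.
T29: reached.
Q37: reached.
Q25: reached.
T19: reached.
All 5 are reached.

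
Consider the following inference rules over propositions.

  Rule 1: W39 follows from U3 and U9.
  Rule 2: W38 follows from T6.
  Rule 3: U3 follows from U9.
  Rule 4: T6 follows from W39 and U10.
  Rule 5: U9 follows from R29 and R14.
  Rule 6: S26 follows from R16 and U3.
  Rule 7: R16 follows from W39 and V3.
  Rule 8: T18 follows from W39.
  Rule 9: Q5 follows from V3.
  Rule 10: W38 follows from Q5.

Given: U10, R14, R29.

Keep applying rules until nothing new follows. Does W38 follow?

Yes

From R29 and R14, Rule 5 gives U9.
From U9, Rule 3 gives U3.
U3 and U9 hold, so W39 follows (Rule 1).
From W39 and U10, Rule 4 gives T6.
T6 holds, so W38 follows (Rule 2).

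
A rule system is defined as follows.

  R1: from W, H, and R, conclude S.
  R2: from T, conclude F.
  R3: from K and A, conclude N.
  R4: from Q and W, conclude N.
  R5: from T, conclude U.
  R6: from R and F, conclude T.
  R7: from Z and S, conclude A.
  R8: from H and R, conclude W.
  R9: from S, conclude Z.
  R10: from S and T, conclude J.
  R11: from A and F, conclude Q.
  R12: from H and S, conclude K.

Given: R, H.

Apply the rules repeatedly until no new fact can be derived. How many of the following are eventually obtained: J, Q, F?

0

J would need S and T (R10), but T is never established.
Q would need A and F (R11), but F is never established.
F would need T (R2), but T is never established.
None of the 3 are reached.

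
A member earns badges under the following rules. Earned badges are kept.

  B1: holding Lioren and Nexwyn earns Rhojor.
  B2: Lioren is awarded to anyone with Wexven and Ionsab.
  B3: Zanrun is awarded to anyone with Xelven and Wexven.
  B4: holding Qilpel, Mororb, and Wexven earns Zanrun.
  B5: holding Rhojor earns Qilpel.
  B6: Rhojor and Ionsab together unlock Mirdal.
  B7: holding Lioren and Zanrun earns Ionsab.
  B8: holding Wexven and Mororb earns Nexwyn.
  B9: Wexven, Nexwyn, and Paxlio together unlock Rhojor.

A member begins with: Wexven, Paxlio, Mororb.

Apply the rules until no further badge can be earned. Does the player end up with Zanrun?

Yes

With Wexven and Mororb, Nexwyn is earned (B8).
With Wexven, Nexwyn, and Paxlio, Rhojor is earned (B9).
With Rhojor, Qilpel is earned (B5).
With Qilpel, Mororb, and Wexven, Zanrun is earned (B4).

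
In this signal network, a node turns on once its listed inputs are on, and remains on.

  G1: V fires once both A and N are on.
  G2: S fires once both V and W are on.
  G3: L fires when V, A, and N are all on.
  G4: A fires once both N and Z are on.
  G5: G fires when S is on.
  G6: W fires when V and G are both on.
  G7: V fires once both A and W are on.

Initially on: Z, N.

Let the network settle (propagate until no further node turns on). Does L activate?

Yes

N and Z are on, so A fires (G4).
A and N are on, so V fires (G1).
G3: V, A, and N on → L on.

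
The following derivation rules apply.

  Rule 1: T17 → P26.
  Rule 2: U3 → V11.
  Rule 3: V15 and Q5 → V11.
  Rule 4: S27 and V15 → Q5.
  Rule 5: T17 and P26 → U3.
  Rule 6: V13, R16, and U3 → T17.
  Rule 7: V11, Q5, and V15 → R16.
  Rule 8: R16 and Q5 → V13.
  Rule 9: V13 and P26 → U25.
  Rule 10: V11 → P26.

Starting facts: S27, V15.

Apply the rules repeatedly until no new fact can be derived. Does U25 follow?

Yes

From S27 and V15, Rule 4 gives Q5.
From V15 and Q5, Rule 3 gives V11.
From V11, Q5, and V15, Rule 7 gives R16.
From V11, Rule 10 gives P26.
R16 and Q5 hold, so V13 follows (Rule 8).
From V13 and P26, Rule 9 gives U25.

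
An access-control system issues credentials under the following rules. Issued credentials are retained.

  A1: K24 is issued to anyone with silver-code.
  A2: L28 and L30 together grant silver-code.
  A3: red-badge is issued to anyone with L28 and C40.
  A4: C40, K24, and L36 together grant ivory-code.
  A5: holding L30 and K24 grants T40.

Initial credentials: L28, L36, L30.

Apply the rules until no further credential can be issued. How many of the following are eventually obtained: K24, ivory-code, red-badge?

Holding L28 and L30 grants silver-code (A2).
Holding silver-code grants K24 (A1).
K24: reached.
ivory-code would need C40, K24, and L36 (A4), but C40 is never granted.
red-badge would need L28 and C40 (A3), but C40 is never granted.
Reached: K24 — 1 of the 3.

1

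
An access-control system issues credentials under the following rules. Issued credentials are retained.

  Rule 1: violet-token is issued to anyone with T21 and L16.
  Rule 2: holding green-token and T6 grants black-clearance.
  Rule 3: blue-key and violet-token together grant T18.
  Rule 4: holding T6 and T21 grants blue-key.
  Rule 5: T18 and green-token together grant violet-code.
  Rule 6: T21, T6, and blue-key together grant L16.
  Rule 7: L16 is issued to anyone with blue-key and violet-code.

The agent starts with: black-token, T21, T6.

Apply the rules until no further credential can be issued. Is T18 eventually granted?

Holding T6 and T21 grants blue-key (Rule 4).
Holding T21, T6, and blue-key grants L16 (Rule 6).
Holding T21 and L16 grants violet-token (Rule 1).
Holding blue-key and violet-token grants T18 (Rule 3).

Yes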